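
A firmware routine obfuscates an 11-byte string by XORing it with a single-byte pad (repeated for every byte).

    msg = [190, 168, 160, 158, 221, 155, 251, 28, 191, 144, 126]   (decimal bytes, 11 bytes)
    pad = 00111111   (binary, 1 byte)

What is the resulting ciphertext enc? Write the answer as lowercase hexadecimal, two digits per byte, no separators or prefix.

The 1-byte key repeats, so the effective keystream is 3f 3f 3f 3f 3f 3f 3f 3f 3f 3f 3f.
byte 0: be ⊕ 3f = 81
byte 1: a8 ⊕ 3f = 97
byte 2: a0 ⊕ 3f = 9f
byte 3: 9e ⊕ 3f = a1
byte 4: dd ⊕ 3f = e2
byte 5: 9b ⊕ 3f = a4
byte 6: fb ⊕ 3f = c4
byte 7: 1c ⊕ 3f = 23
byte 8: bf ⊕ 3f = 80
byte 9: 90 ⊕ 3f = af
byte 10: 7e ⊕ 3f = 41

81979fa1e2a4c42380af41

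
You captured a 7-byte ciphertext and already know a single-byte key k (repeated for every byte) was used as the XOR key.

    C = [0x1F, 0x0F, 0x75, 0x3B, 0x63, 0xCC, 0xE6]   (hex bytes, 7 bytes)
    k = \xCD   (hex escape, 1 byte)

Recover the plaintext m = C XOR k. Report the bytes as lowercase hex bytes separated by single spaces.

The 1-byte key repeats, so the effective keystream is cd cd cd cd cd cd cd.
byte 0: 1f ⊕ cd = d2
byte 1: 0f ⊕ cd = c2
byte 2: 75 ⊕ cd = b8
byte 3: 3b ⊕ cd = f6
byte 4: 63 ⊕ cd = ae
byte 5: cc ⊕ cd = 01
byte 6: e6 ⊕ cd = 2b

d2 c2 b8 f6 ae 01 2b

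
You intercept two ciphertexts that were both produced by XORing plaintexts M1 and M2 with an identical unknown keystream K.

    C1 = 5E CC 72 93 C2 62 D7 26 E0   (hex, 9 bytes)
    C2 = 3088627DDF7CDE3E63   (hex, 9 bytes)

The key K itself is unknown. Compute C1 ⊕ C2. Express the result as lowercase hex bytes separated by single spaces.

C1 ⊕ C2 = (M1 ⊕ K) ⊕ (M2 ⊕ K) = M1 ⊕ M2 — the shared key cancels under XOR.
byte 0: 5e xor 30 = 6e
byte 1: cc xor 88 = 44
byte 2: 72 xor 62 = 10
byte 3: 93 xor 7d = ee
byte 4: c2 xor df = 1d
byte 5: 62 xor 7c = 1e
byte 6: d7 xor de = 09
byte 7: 26 xor 3e = 18
byte 8: e0 xor 63 = 83

6e 44 10 ee 1d 1e 09 18 83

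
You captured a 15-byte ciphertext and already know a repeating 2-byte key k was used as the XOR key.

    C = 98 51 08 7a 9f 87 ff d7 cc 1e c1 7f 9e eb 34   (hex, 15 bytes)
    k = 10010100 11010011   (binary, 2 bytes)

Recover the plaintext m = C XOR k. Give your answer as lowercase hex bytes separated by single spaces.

0c 82 9c a9 0b 54 6b 04 58 cd 55 ac 0a 38 a0

The 2-byte key repeats, so the effective keystream is 94 d3 94 d3 94 d3 94 d3 94 d3 94 d3 94 d3 94.
byte 0: 98 ^ 94 = 0c
byte 1: 51 ^ d3 = 82
byte 2: 08 ^ 94 = 9c
byte 3: 7a ^ d3 = a9
byte 4: 9f ^ 94 = 0b
byte 5: 87 ^ d3 = 54
byte 6: ff ^ 94 = 6b
byte 7: d7 ^ d3 = 04
byte 8: cc ^ 94 = 58
byte 9: 1e ^ d3 = cd
byte 10: c1 ^ 94 = 55
byte 11: 7f ^ d3 = ac
byte 12: 9e ^ 94 = 0a
byte 13: eb ^ d3 = 38
byte 14: 34 ^ 94 = a0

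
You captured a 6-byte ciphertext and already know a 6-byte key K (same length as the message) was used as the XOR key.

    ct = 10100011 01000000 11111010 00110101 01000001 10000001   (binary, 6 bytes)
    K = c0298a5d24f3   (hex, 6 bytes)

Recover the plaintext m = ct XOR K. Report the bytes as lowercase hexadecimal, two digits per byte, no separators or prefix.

10100011 XOR 11000000 = 01100011
01000000 XOR 00101001 = 01101001
11111010 XOR 10001010 = 01110000
00110101 XOR 01011101 = 01101000
01000001 XOR 00100100 = 01100101
10000001 XOR 11110011 = 01110010

636970686572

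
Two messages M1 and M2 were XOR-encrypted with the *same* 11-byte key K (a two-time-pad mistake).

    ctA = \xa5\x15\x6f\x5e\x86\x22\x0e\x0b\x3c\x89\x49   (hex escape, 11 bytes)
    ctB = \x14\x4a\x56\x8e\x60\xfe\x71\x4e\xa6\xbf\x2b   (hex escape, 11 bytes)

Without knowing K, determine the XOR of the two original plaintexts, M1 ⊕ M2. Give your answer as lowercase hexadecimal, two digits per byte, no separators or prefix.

ctA ⊕ ctB = (M1 ⊕ K) ⊕ (M2 ⊕ K) = M1 ⊕ M2 — the shared key cancels under XOR.
byte 0: 165 XOR  20 = 177
byte 1:  21 XOR  74 =  95
byte 2: 111 XOR  86 =  57
byte 3:  94 XOR 142 = 208
byte 4: 134 XOR  96 = 230
byte 5:  34 XOR 254 = 220
byte 6:  14 XOR 113 = 127
byte 7:  11 XOR  78 =  69
byte 8:  60 XOR 166 = 154
byte 9: 137 XOR 191 =  54
byte 10:  73 XOR  43 =  98

b15f39d0e6dc7f459a3662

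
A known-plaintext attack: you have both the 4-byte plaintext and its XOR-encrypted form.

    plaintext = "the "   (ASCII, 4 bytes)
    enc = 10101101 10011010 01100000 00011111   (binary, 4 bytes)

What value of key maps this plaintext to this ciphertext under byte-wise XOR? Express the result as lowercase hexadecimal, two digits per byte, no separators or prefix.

d9f2053f

Since enc = plaintext ⊕ key, XORing both sides with plaintext gives key = plaintext ⊕ enc.
74 xor ad = d9
68 xor 9a = f2
65 xor 60 = 05
20 xor 1f = 3f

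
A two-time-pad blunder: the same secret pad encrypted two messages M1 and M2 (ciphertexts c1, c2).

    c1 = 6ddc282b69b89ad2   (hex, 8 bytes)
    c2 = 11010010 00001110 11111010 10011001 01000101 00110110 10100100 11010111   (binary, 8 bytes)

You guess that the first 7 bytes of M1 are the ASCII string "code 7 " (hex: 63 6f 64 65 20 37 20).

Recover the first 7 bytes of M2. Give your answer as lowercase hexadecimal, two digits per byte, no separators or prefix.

dcbdb6d70cb91e

First, c1 ⊕ c2 = (M1 ⊕ K) ⊕ (M2 ⊕ K) = M1 ⊕ M2, so the key drops out. Then M2 = (M1 ⊕ M2) ⊕ M1 over the first 7 bytes.
byte 0: (6d ⊕ d2) ⊕ 63 = bf ⊕ 63 = dc
byte 1: (dc ⊕ 0e) ⊕ 6f = d2 ⊕ 6f = bd
byte 2: (28 ⊕ fa) ⊕ 64 = d2 ⊕ 64 = b6
byte 3: (2b ⊕ 99) ⊕ 65 = b2 ⊕ 65 = d7
byte 4: (69 ⊕ 45) ⊕ 20 = 2c ⊕ 20 = 0c
byte 5: (b8 ⊕ 36) ⊕ 37 = 8e ⊕ 37 = b9
byte 6: (9a ⊕ a4) ⊕ 20 = 3e ⊕ 20 = 1e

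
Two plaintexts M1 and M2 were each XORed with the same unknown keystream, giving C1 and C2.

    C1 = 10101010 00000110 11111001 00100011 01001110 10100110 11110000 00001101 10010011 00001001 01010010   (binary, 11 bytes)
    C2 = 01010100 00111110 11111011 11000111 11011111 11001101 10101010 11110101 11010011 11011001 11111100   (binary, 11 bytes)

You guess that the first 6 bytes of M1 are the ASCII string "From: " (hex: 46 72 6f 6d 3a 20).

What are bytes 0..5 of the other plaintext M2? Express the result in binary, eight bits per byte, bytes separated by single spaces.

First, C1 ⊕ C2 = (M1 ⊕ K) ⊕ (M2 ⊕ K) = M1 ⊕ M2, so the key drops out. Then M2 = (M1 ⊕ M2) ⊕ M1 over the first 6 bytes.
byte 0: (aa XOR 54) XOR 46 = fe XOR 46 = b8
byte 1: (06 XOR 3e) XOR 72 = 38 XOR 72 = 4a
byte 2: (f9 XOR fb) XOR 6f = 02 XOR 6f = 6d
byte 3: (23 XOR c7) XOR 6d = e4 XOR 6d = 89
byte 4: (4e XOR df) XOR 3a = 91 XOR 3a = ab
byte 5: (a6 XOR cd) XOR 20 = 6b XOR 20 = 4b

10111000 01001010 01101101 10001001 10101011 01001011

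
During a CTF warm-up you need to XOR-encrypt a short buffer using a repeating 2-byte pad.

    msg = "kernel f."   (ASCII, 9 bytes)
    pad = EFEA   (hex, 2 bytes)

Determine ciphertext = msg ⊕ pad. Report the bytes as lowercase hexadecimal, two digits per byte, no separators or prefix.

The 2-byte key repeats, so the effective keystream is ef ea ef ea ef ea ef ea ef.
byte 0: 107 xor 239 = 132
byte 1: 101 xor 234 = 143
byte 2: 114 xor 239 = 157
byte 3: 110 xor 234 = 132
byte 4: 101 xor 239 = 138
byte 5: 108 xor 234 = 134
byte 6:  32 xor 239 = 207
byte 7: 102 xor 234 = 140
byte 8:  46 xor 239 = 193

848f9d848a86cf8cc1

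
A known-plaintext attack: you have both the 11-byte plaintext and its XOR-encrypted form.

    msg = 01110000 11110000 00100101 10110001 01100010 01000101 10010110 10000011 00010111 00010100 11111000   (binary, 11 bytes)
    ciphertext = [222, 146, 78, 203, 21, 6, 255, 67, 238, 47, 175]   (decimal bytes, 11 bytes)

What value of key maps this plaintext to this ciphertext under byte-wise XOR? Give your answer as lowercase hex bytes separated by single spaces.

ae 62 6b 7a 77 43 69 c0 f9 3b 57

Since ciphertext = msg ⊕ key, XORing both sides with msg gives key = msg ⊕ ciphertext.
01110000 XOR 11011110 = 10101110
11110000 XOR 10010010 = 01100010
00100101 XOR 01001110 = 01101011
10110001 XOR 11001011 = 01111010
01100010 XOR 00010101 = 01110111
01000101 XOR 00000110 = 01000011
10010110 XOR 11111111 = 01101001
10000011 XOR 01000011 = 11000000
00010111 XOR 11101110 = 11111001
00010100 XOR 00101111 = 00111011
11111000 XOR 10101111 = 01010111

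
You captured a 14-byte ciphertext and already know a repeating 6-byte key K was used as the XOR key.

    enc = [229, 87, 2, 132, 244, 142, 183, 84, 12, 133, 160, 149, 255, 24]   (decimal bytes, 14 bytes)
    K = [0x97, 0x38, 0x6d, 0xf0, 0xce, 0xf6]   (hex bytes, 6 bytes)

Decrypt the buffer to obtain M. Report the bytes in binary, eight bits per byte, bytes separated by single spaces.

01110010 01101111 01101111 01110100 00111010 01111000 00100000 01101100 01100001 01110101 01101110 01100011 01101000 00100000

The 6-byte key repeats, so the effective keystream is 97 38 6d f0 ce f6 97 38 6d f0 ce f6 97 38.
byte 0: 11100101 ^ 10010111 = 01110010
byte 1: 01010111 ^ 00111000 = 01101111
byte 2: 00000010 ^ 01101101 = 01101111
byte 3: 10000100 ^ 11110000 = 01110100
byte 4: 11110100 ^ 11001110 = 00111010
byte 5: 10001110 ^ 11110110 = 01111000
byte 6: 10110111 ^ 10010111 = 00100000
byte 7: 01010100 ^ 00111000 = 01101100
byte 8: 00001100 ^ 01101101 = 01100001
byte 9: 10000101 ^ 11110000 = 01110101
byte 10: 10100000 ^ 11001110 = 01101110
byte 11: 10010101 ^ 11110110 = 01100011
byte 12: 11111111 ^ 10010111 = 01101000
byte 13: 00011000 ^ 00111000 = 00100000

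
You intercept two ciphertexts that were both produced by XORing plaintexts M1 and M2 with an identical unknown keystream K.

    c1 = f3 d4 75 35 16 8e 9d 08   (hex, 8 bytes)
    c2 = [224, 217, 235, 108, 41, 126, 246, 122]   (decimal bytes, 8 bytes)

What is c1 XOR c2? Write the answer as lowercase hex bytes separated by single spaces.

13 0d 9e 59 3f f0 6b 72

c1 ⊕ c2 = (M1 ⊕ K) ⊕ (M2 ⊕ K) = M1 ⊕ M2 — the shared key cancels under XOR.
byte 0: f3 ^ e0 = 13
byte 1: d4 ^ d9 = 0d
byte 2: 75 ^ eb = 9e
byte 3: 35 ^ 6c = 59
byte 4: 16 ^ 29 = 3f
byte 5: 8e ^ 7e = f0
byte 6: 9d ^ f6 = 6b
byte 7: 08 ^ 7a = 72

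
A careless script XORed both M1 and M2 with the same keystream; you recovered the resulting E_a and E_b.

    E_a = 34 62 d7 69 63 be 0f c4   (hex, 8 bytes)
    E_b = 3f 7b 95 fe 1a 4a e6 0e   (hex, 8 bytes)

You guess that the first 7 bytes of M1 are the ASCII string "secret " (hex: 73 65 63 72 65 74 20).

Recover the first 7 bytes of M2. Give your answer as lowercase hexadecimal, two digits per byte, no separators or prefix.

First, E_a ⊕ E_b = (M1 ⊕ K) ⊕ (M2 ⊕ K) = M1 ⊕ M2, so the key drops out. Then M2 = (M1 ⊕ M2) ⊕ M1 over the first 7 bytes.
byte 0: (34 xor 3f) xor 73 = 0b xor 73 = 78
byte 1: (62 xor 7b) xor 65 = 19 xor 65 = 7c
byte 2: (d7 xor 95) xor 63 = 42 xor 63 = 21
byte 3: (69 xor fe) xor 72 = 97 xor 72 = e5
byte 4: (63 xor 1a) xor 65 = 79 xor 65 = 1c
byte 5: (be xor 4a) xor 74 = f4 xor 74 = 80
byte 6: (0f xor e6) xor 20 = e9 xor 20 = c9

787c21e51c80c9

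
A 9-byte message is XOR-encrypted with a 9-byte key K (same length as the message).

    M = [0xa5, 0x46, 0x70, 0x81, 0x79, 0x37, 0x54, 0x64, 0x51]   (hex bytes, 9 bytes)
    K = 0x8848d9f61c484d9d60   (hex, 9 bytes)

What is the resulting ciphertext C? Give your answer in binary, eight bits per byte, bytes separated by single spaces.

XOR is its own inverse, so applying the key byte-wise gives the result directly.
a5 ⊕ 88 = 2d
46 ⊕ 48 = 0e
70 ⊕ d9 = a9
81 ⊕ f6 = 77
79 ⊕ 1c = 65
37 ⊕ 48 = 7f
54 ⊕ 4d = 19
64 ⊕ 9d = f9
51 ⊕ 60 = 31

00101101 00001110 10101001 01110111 01100101 01111111 00011001 11111001 00110001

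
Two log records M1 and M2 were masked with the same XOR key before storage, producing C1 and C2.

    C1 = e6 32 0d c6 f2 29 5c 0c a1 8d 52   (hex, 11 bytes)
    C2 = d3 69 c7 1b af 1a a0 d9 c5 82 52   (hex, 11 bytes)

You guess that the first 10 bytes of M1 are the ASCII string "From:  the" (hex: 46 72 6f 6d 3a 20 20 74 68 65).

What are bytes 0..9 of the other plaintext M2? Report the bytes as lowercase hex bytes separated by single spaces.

73 29 a5 b0 67 13 dc a1 0c 6a

First, C1 ⊕ C2 = (M1 ⊕ K) ⊕ (M2 ⊕ K) = M1 ⊕ M2, so the key drops out. Then M2 = (M1 ⊕ M2) ⊕ M1 over the first 10 bytes.
byte 0: (e6 ⊕ d3) ⊕ 46 = 35 ⊕ 46 = 73
byte 1: (32 ⊕ 69) ⊕ 72 = 5b ⊕ 72 = 29
byte 2: (0d ⊕ c7) ⊕ 6f = ca ⊕ 6f = a5
byte 3: (c6 ⊕ 1b) ⊕ 6d = dd ⊕ 6d = b0
byte 4: (f2 ⊕ af) ⊕ 3a = 5d ⊕ 3a = 67
byte 5: (29 ⊕ 1a) ⊕ 20 = 33 ⊕ 20 = 13
byte 6: (5c ⊕ a0) ⊕ 20 = fc ⊕ 20 = dc
byte 7: (0c ⊕ d9) ⊕ 74 = d5 ⊕ 74 = a1
byte 8: (a1 ⊕ c5) ⊕ 68 = 64 ⊕ 68 = 0c
byte 9: (8d ⊕ 82) ⊕ 65 = 0f ⊕ 65 = 6a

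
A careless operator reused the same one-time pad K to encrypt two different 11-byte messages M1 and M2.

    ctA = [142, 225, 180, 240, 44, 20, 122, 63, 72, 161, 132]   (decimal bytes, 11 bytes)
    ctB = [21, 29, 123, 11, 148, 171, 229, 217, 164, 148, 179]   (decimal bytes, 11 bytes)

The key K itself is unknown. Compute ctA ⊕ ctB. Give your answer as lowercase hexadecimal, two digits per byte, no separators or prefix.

9bfccffbb8bf9fe6ec3537

ctA ⊕ ctB = (M1 ⊕ K) ⊕ (M2 ⊕ K) = M1 ⊕ M2 — the shared key cancels under XOR.
8e xor 15 = 9b
e1 xor 1d = fc
b4 xor 7b = cf
f0 xor 0b = fb
2c xor 94 = b8
14 xor ab = bf
7a xor e5 = 9f
3f xor d9 = e6
48 xor a4 = ec
a1 xor 94 = 35
84 xor b3 = 37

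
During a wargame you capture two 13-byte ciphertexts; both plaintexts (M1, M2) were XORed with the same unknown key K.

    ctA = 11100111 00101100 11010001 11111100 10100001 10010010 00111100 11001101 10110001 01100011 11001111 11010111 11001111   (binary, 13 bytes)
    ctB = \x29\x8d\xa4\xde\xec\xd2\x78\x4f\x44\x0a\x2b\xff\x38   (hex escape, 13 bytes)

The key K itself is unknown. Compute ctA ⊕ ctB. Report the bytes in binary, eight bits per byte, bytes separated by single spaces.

11001110 10100001 01110101 00100010 01001101 01000000 01000100 10000010 11110101 01101001 11100100 00101000 11110111

ctA ⊕ ctB = (M1 ⊕ K) ⊕ (M2 ⊕ K) = M1 ⊕ M2 — the shared key cancels under XOR.
byte 0: e7 XOR 29 = ce
byte 1: 2c XOR 8d = a1
byte 2: d1 XOR a4 = 75
byte 3: fc XOR de = 22
byte 4: a1 XOR ec = 4d
byte 5: 92 XOR d2 = 40
byte 6: 3c XOR 78 = 44
byte 7: cd XOR 4f = 82
byte 8: b1 XOR 44 = f5
byte 9: 63 XOR 0a = 69
byte 10: cf XOR 2b = e4
byte 11: d7 XOR ff = 28
byte 12: cf XOR 38 = f7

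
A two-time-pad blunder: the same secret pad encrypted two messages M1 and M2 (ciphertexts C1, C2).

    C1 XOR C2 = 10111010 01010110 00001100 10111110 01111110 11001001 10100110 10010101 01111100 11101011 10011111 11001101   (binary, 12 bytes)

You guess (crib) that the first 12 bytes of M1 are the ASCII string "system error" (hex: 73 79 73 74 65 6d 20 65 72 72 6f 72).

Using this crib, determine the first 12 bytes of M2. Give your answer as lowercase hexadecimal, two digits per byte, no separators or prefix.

Since C1 ⊕ C2 = M1 ⊕ M2, XORing with the guessed M1 bytes yields the corresponding M2 bytes: M2 = (C1 ⊕ C2) ⊕ M1.
ba ⊕ 73 = c9
56 ⊕ 79 = 2f
0c ⊕ 73 = 7f
be ⊕ 74 = ca
7e ⊕ 65 = 1b
c9 ⊕ 6d = a4
a6 ⊕ 20 = 86
95 ⊕ 65 = f0
7c ⊕ 72 = 0e
eb ⊕ 72 = 99
9f ⊕ 6f = f0
cd ⊕ 72 = bf

c92f7fca1ba486f00e99f0bf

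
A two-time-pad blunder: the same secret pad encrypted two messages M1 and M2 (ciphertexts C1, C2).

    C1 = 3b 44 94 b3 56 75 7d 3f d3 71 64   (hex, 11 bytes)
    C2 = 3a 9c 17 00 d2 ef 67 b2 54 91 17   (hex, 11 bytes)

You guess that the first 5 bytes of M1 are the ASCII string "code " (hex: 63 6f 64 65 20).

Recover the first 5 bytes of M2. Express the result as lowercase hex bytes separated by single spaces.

First, C1 ⊕ C2 = (M1 ⊕ K) ⊕ (M2 ⊕ K) = M1 ⊕ M2, so the key drops out. Then M2 = (M1 ⊕ M2) ⊕ M1 over the first 5 bytes.
byte 0: (3b ⊕ 3a) ⊕ 63 = 01 ⊕ 63 = 62
byte 1: (44 ⊕ 9c) ⊕ 6f = d8 ⊕ 6f = b7
byte 2: (94 ⊕ 17) ⊕ 64 = 83 ⊕ 64 = e7
byte 3: (b3 ⊕ 00) ⊕ 65 = b3 ⊕ 65 = d6
byte 4: (56 ⊕ d2) ⊕ 20 = 84 ⊕ 20 = a4

62 b7 e7 d6 a4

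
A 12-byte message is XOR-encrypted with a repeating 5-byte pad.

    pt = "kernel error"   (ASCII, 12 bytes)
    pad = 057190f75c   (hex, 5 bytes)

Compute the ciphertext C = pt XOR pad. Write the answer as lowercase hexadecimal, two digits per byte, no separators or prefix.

6e14e299396951f5852e6a03

The 5-byte key repeats, so the effective keystream is 05 71 90 f7 5c 05 71 90 f7 5c 05 71.
byte 0: 107 xor   5 = 110
byte 1: 101 xor 113 =  20
byte 2: 114 xor 144 = 226
byte 3: 110 xor 247 = 153
byte 4: 101 xor  92 =  57
byte 5: 108 xor   5 = 105
byte 6:  32 xor 113 =  81
byte 7: 101 xor 144 = 245
byte 8: 114 xor 247 = 133
byte 9: 114 xor  92 =  46
byte 10: 111 xor   5 = 106
byte 11: 114 xor 113 =   3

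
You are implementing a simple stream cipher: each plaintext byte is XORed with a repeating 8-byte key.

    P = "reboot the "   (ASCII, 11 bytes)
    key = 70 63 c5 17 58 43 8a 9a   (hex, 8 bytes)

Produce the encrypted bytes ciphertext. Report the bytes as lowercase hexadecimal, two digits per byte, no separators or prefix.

0206a7783737aaee1806e5

The 8-byte key repeats, so the effective keystream is 70 63 c5 17 58 43 8a 9a 70 63 c5.
byte 0: 72 xor 70 = 02
byte 1: 65 xor 63 = 06
byte 2: 62 xor c5 = a7
byte 3: 6f xor 17 = 78
byte 4: 6f xor 58 = 37
byte 5: 74 xor 43 = 37
byte 6: 20 xor 8a = aa
byte 7: 74 xor 9a = ee
byte 8: 68 xor 70 = 18
byte 9: 65 xor 63 = 06
byte 10: 20 xor c5 = e5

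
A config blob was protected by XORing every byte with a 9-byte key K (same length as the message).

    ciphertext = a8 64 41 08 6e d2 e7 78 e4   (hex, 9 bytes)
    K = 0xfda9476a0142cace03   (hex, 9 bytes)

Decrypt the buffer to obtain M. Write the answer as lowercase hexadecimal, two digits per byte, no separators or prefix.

55cd06626f902db6e7

a8 ^ fd = 55
64 ^ a9 = cd
41 ^ 47 = 06
08 ^ 6a = 62
6e ^ 01 = 6f
d2 ^ 42 = 90
e7 ^ ca = 2d
78 ^ ce = b6
e4 ^ 03 = e7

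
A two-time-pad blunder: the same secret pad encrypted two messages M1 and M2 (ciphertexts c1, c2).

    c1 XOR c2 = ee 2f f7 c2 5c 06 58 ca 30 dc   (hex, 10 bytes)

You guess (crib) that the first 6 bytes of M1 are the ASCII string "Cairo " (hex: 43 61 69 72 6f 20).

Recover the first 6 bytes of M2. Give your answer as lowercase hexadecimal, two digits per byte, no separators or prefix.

Since c1 ⊕ c2 = M1 ⊕ M2, XORing with the guessed M1 bytes yields the corresponding M2 bytes: M2 = (c1 ⊕ c2) ⊕ M1.
byte 0: ee XOR 43 = ad
byte 1: 2f XOR 61 = 4e
byte 2: f7 XOR 69 = 9e
byte 3: c2 XOR 72 = b0
byte 4: 5c XOR 6f = 33
byte 5: 06 XOR 20 = 26

ad4e9eb03326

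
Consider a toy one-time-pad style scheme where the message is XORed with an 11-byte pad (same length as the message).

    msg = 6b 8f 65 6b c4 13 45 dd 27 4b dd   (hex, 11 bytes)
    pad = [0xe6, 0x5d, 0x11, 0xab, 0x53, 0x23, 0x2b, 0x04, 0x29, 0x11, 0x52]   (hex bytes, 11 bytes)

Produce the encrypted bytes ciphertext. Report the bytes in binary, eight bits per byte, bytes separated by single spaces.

XOR is its own inverse, so applying the key byte-wise gives the result directly.
byte 0: 6b xor e6 = 8d
byte 1: 8f xor 5d = d2
byte 2: 65 xor 11 = 74
byte 3: 6b xor ab = c0
byte 4: c4 xor 53 = 97
byte 5: 13 xor 23 = 30
byte 6: 45 xor 2b = 6e
byte 7: dd xor 04 = d9
byte 8: 27 xor 29 = 0e
byte 9: 4b xor 11 = 5a
byte 10: dd xor 52 = 8f

10001101 11010010 01110100 11000000 10010111 00110000 01101110 11011001 00001110 01011010 10001111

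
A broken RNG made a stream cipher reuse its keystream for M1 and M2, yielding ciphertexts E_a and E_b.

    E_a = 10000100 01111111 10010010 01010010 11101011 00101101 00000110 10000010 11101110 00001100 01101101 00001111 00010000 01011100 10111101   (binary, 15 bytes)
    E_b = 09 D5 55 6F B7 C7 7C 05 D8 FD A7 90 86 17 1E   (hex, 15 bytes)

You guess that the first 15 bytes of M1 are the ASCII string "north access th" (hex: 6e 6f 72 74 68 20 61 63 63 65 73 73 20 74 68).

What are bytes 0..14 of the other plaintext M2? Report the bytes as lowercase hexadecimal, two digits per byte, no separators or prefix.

e3c5b54934ca1be45594b9ecb63fcb

First, E_a ⊕ E_b = (M1 ⊕ K) ⊕ (M2 ⊕ K) = M1 ⊕ M2, so the key drops out. Then M2 = (M1 ⊕ M2) ⊕ M1 over the first 15 bytes.
byte 0: (84 XOR 09) XOR 6e = 8d XOR 6e = e3
byte 1: (7f XOR d5) XOR 6f = aa XOR 6f = c5
byte 2: (92 XOR 55) XOR 72 = c7 XOR 72 = b5
byte 3: (52 XOR 6f) XOR 74 = 3d XOR 74 = 49
byte 4: (eb XOR b7) XOR 68 = 5c XOR 68 = 34
byte 5: (2d XOR c7) XOR 20 = ea XOR 20 = ca
byte 6: (06 XOR 7c) XOR 61 = 7a XOR 61 = 1b
byte 7: (82 XOR 05) XOR 63 = 87 XOR 63 = e4
byte 8: (ee XOR d8) XOR 63 = 36 XOR 63 = 55
byte 9: (0c XOR fd) XOR 65 = f1 XOR 65 = 94
byte 10: (6d XOR a7) XOR 73 = ca XOR 73 = b9
byte 11: (0f XOR 90) XOR 73 = 9f XOR 73 = ec
byte 12: (10 XOR 86) XOR 20 = 96 XOR 20 = b6
byte 13: (5c XOR 17) XOR 74 = 4b XOR 74 = 3f
byte 14: (bd XOR 1e) XOR 68 = a3 XOR 68 = cb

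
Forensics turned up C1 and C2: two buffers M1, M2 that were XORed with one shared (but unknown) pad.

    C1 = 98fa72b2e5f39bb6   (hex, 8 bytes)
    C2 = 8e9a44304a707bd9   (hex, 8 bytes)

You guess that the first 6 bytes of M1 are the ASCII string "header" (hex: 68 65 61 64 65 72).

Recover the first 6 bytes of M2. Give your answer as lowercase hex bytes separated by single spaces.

7e 05 57 e6 ca f1

First, C1 ⊕ C2 = (M1 ⊕ K) ⊕ (M2 ⊕ K) = M1 ⊕ M2, so the key drops out. Then M2 = (M1 ⊕ M2) ⊕ M1 over the first 6 bytes.
byte 0: (98 ^ 8e) ^ 68 = 16 ^ 68 = 7e
byte 1: (fa ^ 9a) ^ 65 = 60 ^ 65 = 05
byte 2: (72 ^ 44) ^ 61 = 36 ^ 61 = 57
byte 3: (b2 ^ 30) ^ 64 = 82 ^ 64 = e6
byte 4: (e5 ^ 4a) ^ 65 = af ^ 65 = ca
byte 5: (f3 ^ 70) ^ 72 = 83 ^ 72 = f1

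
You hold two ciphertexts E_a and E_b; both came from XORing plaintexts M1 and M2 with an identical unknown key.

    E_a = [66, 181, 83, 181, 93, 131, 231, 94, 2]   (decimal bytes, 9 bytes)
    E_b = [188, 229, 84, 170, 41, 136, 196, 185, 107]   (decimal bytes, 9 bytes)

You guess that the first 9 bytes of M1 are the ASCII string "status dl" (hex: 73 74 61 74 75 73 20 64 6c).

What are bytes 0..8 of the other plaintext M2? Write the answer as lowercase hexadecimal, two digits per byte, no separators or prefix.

First, E_a ⊕ E_b = (M1 ⊕ K) ⊕ (M2 ⊕ K) = M1 ⊕ M2, so the key drops out. Then M2 = (M1 ⊕ M2) ⊕ M1 over the first 9 bytes.
byte 0: (42 ^ bc) ^ 73 = fe ^ 73 = 8d
byte 1: (b5 ^ e5) ^ 74 = 50 ^ 74 = 24
byte 2: (53 ^ 54) ^ 61 = 07 ^ 61 = 66
byte 3: (b5 ^ aa) ^ 74 = 1f ^ 74 = 6b
byte 4: (5d ^ 29) ^ 75 = 74 ^ 75 = 01
byte 5: (83 ^ 88) ^ 73 = 0b ^ 73 = 78
byte 6: (e7 ^ c4) ^ 20 = 23 ^ 20 = 03
byte 7: (5e ^ b9) ^ 64 = e7 ^ 64 = 83
byte 8: (02 ^ 6b) ^ 6c = 69 ^ 6c = 05

8d24666b0178038305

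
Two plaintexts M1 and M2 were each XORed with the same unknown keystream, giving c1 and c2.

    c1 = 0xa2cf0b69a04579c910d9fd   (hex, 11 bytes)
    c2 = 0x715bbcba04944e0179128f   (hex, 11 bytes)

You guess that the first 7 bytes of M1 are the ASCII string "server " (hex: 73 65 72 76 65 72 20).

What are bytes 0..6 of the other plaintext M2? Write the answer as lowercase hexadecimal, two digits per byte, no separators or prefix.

First, c1 ⊕ c2 = (M1 ⊕ K) ⊕ (M2 ⊕ K) = M1 ⊕ M2, so the key drops out. Then M2 = (M1 ⊕ M2) ⊕ M1 over the first 7 bytes.
byte 0: (a2 ^ 71) ^ 73 = d3 ^ 73 = a0
byte 1: (cf ^ 5b) ^ 65 = 94 ^ 65 = f1
byte 2: (0b ^ bc) ^ 72 = b7 ^ 72 = c5
byte 3: (69 ^ ba) ^ 76 = d3 ^ 76 = a5
byte 4: (a0 ^ 04) ^ 65 = a4 ^ 65 = c1
byte 5: (45 ^ 94) ^ 72 = d1 ^ 72 = a3
byte 6: (79 ^ 4e) ^ 20 = 37 ^ 20 = 17

a0f1c5a5c1a317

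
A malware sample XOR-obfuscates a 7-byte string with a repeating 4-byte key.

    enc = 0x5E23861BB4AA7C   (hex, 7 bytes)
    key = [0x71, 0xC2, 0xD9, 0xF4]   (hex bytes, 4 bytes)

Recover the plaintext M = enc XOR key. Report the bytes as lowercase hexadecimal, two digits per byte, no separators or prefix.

2fe15fefc568a5

The 4-byte key repeats, so the effective keystream is 71 c2 d9 f4 71 c2 d9.
byte 0: 5e ^ 71 = 2f
byte 1: 23 ^ c2 = e1
byte 2: 86 ^ d9 = 5f
byte 3: 1b ^ f4 = ef
byte 4: b4 ^ 71 = c5
byte 5: aa ^ c2 = 68
byte 6: 7c ^ d9 = a5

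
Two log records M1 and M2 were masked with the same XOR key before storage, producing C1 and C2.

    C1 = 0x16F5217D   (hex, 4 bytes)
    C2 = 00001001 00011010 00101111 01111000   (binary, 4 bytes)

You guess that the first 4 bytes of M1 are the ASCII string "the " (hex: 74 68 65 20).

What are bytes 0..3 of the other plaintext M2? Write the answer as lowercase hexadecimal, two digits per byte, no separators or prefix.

First, C1 ⊕ C2 = (M1 ⊕ K) ⊕ (M2 ⊕ K) = M1 ⊕ M2, so the key drops out. Then M2 = (M1 ⊕ M2) ⊕ M1 over the first 4 bytes.
byte 0: (16 xor 09) xor 74 = 1f xor 74 = 6b
byte 1: (f5 xor 1a) xor 68 = ef xor 68 = 87
byte 2: (21 xor 2f) xor 65 = 0e xor 65 = 6b
byte 3: (7d xor 78) xor 20 = 05 xor 20 = 25

6b876b25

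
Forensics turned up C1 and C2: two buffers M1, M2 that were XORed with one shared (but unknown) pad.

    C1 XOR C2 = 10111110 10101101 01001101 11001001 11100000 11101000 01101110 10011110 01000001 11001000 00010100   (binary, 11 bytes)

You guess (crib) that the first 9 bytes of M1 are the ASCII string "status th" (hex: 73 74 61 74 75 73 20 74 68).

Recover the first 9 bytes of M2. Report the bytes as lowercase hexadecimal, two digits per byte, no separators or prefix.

Since C1 ⊕ C2 = M1 ⊕ M2, XORing with the guessed M1 bytes yields the corresponding M2 bytes: M2 = (C1 ⊕ C2) ⊕ M1.
byte 0: 190 XOR 115 = 205
byte 1: 173 XOR 116 = 217
byte 2:  77 XOR  97 =  44
byte 3: 201 XOR 116 = 189
byte 4: 224 XOR 117 = 149
byte 5: 232 XOR 115 = 155
byte 6: 110 XOR  32 =  78
byte 7: 158 XOR 116 = 234
byte 8:  65 XOR 104 =  41

cdd92cbd959b4eea29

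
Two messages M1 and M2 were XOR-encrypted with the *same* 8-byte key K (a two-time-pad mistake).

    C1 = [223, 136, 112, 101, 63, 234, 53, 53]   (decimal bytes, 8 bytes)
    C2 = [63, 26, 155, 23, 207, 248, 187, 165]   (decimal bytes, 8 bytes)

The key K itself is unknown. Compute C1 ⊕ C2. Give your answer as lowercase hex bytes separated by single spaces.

C1 ⊕ C2 = (M1 ⊕ K) ⊕ (M2 ⊕ K) = M1 ⊕ M2 — the shared key cancels under XOR.
df ⊕ 3f = e0
88 ⊕ 1a = 92
70 ⊕ 9b = eb
65 ⊕ 17 = 72
3f ⊕ cf = f0
ea ⊕ f8 = 12
35 ⊕ bb = 8e
35 ⊕ a5 = 90

e0 92 eb 72 f0 12 8e 90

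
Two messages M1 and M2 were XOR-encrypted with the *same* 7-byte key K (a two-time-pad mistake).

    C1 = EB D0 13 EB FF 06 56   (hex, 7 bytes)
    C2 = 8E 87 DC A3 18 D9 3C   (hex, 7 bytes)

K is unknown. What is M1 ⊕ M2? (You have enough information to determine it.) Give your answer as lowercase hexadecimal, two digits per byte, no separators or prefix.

C1 ⊕ C2 = (M1 ⊕ K) ⊕ (M2 ⊕ K) = M1 ⊕ M2 — the shared key cancels under XOR.
byte 0: eb XOR 8e = 65
byte 1: d0 XOR 87 = 57
byte 2: 13 XOR dc = cf
byte 3: eb XOR a3 = 48
byte 4: ff XOR 18 = e7
byte 5: 06 XOR d9 = df
byte 6: 56 XOR 3c = 6a

6557cf48e7df6a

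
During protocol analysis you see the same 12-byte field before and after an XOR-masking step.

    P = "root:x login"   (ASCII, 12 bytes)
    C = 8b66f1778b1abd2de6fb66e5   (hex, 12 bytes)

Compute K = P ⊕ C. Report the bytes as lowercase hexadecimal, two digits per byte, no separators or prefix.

Since C = P ⊕ K, XORing both sides with P gives K = P ⊕ C.
72 XOR 8b = f9
6f XOR 66 = 09
6f XOR f1 = 9e
74 XOR 77 = 03
3a XOR 8b = b1
78 XOR 1a = 62
20 XOR bd = 9d
6c XOR 2d = 41
6f XOR e6 = 89
67 XOR fb = 9c
69 XOR 66 = 0f
6e XOR e5 = 8b

f9099e03b1629d41899c0f8b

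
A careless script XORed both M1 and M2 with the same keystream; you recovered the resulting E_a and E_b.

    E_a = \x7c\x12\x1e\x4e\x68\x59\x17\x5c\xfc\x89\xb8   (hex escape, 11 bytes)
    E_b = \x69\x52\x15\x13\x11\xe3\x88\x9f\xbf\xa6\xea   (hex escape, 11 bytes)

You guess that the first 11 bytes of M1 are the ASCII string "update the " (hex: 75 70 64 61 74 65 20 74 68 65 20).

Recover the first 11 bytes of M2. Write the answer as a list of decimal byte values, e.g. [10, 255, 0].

[96, 48, 111, 60, 13, 223, 191, 183, 43, 74, 114]

First, E_a ⊕ E_b = (M1 ⊕ K) ⊕ (M2 ⊕ K) = M1 ⊕ M2, so the key drops out. Then M2 = (M1 ⊕ M2) ⊕ M1 over the first 11 bytes.
byte 0: (7c XOR 69) XOR 75 = 15 XOR 75 = 60
byte 1: (12 XOR 52) XOR 70 = 40 XOR 70 = 30
byte 2: (1e XOR 15) XOR 64 = 0b XOR 64 = 6f
byte 3: (4e XOR 13) XOR 61 = 5d XOR 61 = 3c
byte 4: (68 XOR 11) XOR 74 = 79 XOR 74 = 0d
byte 5: (59 XOR e3) XOR 65 = ba XOR 65 = df
byte 6: (17 XOR 88) XOR 20 = 9f XOR 20 = bf
byte 7: (5c XOR 9f) XOR 74 = c3 XOR 74 = b7
byte 8: (fc XOR bf) XOR 68 = 43 XOR 68 = 2b
byte 9: (89 XOR a6) XOR 65 = 2f XOR 65 = 4a
byte 10: (b8 XOR ea) XOR 20 = 52 XOR 20 = 72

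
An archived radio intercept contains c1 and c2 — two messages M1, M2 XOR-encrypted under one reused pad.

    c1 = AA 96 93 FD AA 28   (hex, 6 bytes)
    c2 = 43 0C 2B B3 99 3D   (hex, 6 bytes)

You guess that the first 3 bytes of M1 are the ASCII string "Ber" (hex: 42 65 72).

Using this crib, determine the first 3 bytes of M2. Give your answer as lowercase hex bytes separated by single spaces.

ab ff ca

First, c1 ⊕ c2 = (M1 ⊕ K) ⊕ (M2 ⊕ K) = M1 ⊕ M2, so the key drops out. Then M2 = (M1 ⊕ M2) ⊕ M1 over the first 3 bytes.
byte 0: (aa XOR 43) XOR 42 = e9 XOR 42 = ab
byte 1: (96 XOR 0c) XOR 65 = 9a XOR 65 = ff
byte 2: (93 XOR 2b) XOR 72 = b8 XOR 72 = ca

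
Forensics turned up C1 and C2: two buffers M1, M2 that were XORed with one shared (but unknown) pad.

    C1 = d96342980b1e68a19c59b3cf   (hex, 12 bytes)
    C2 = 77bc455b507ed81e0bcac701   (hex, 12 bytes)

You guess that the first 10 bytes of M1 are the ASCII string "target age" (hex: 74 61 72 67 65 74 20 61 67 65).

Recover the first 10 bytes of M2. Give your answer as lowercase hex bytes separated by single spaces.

da be 75 a4 3e 14 90 de f0 f6

First, C1 ⊕ C2 = (M1 ⊕ K) ⊕ (M2 ⊕ K) = M1 ⊕ M2, so the key drops out. Then M2 = (M1 ⊕ M2) ⊕ M1 over the first 10 bytes.
byte 0: (d9 ⊕ 77) ⊕ 74 = ae ⊕ 74 = da
byte 1: (63 ⊕ bc) ⊕ 61 = df ⊕ 61 = be
byte 2: (42 ⊕ 45) ⊕ 72 = 07 ⊕ 72 = 75
byte 3: (98 ⊕ 5b) ⊕ 67 = c3 ⊕ 67 = a4
byte 4: (0b ⊕ 50) ⊕ 65 = 5b ⊕ 65 = 3e
byte 5: (1e ⊕ 7e) ⊕ 74 = 60 ⊕ 74 = 14
byte 6: (68 ⊕ d8) ⊕ 20 = b0 ⊕ 20 = 90
byte 7: (a1 ⊕ 1e) ⊕ 61 = bf ⊕ 61 = de
byte 8: (9c ⊕ 0b) ⊕ 67 = 97 ⊕ 67 = f0
byte 9: (59 ⊕ ca) ⊕ 65 = 93 ⊕ 65 = f6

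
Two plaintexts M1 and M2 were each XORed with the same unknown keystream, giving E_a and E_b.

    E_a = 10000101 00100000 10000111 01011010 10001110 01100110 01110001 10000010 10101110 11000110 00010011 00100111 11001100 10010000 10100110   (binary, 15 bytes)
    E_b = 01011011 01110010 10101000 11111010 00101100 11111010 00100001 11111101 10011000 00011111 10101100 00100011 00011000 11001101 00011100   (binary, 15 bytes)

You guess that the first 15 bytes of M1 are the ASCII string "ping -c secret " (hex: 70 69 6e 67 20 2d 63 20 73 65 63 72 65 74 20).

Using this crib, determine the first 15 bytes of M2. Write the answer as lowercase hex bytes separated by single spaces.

ae 3b 41 c7 82 b1 33 5f 45 bc dc 76 b1 29 9a

First, E_a ⊕ E_b = (M1 ⊕ K) ⊕ (M2 ⊕ K) = M1 ⊕ M2, so the key drops out. Then M2 = (M1 ⊕ M2) ⊕ M1 over the first 15 bytes.
byte 0: (85 ^ 5b) ^ 70 = de ^ 70 = ae
byte 1: (20 ^ 72) ^ 69 = 52 ^ 69 = 3b
byte 2: (87 ^ a8) ^ 6e = 2f ^ 6e = 41
byte 3: (5a ^ fa) ^ 67 = a0 ^ 67 = c7
byte 4: (8e ^ 2c) ^ 20 = a2 ^ 20 = 82
byte 5: (66 ^ fa) ^ 2d = 9c ^ 2d = b1
byte 6: (71 ^ 21) ^ 63 = 50 ^ 63 = 33
byte 7: (82 ^ fd) ^ 20 = 7f ^ 20 = 5f
byte 8: (ae ^ 98) ^ 73 = 36 ^ 73 = 45
byte 9: (c6 ^ 1f) ^ 65 = d9 ^ 65 = bc
byte 10: (13 ^ ac) ^ 63 = bf ^ 63 = dc
byte 11: (27 ^ 23) ^ 72 = 04 ^ 72 = 76
byte 12: (cc ^ 18) ^ 65 = d4 ^ 65 = b1
byte 13: (90 ^ cd) ^ 74 = 5d ^ 74 = 29
byte 14: (a6 ^ 1c) ^ 20 = ba ^ 20 = 9a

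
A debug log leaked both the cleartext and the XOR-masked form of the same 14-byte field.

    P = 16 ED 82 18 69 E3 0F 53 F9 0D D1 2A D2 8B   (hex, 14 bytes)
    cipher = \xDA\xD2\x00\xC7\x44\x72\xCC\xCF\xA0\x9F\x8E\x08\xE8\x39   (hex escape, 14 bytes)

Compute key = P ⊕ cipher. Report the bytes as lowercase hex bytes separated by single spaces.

cc 3f 82 df 2d 91 c3 9c 59 92 5f 22 3a b2

Since cipher = P ⊕ key, XORing both sides with P gives key = P ⊕ cipher.
 22 XOR 218 = 204
237 XOR 210 =  63
130 XOR   0 = 130
 24 XOR 199 = 223
105 XOR  68 =  45
227 XOR 114 = 145
 15 XOR 204 = 195
 83 XOR 207 = 156
249 XOR 160 =  89
 13 XOR 159 = 146
209 XOR 142 =  95
 42 XOR   8 =  34
210 XOR 232 =  58
139 XOR  57 = 178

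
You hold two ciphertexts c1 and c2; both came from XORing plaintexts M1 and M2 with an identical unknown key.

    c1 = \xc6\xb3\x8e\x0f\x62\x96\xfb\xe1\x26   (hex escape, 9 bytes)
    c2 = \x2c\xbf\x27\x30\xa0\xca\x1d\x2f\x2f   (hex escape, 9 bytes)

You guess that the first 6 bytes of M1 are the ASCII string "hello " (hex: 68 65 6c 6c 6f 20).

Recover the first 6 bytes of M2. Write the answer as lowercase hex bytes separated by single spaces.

First, c1 ⊕ c2 = (M1 ⊕ K) ⊕ (M2 ⊕ K) = M1 ⊕ M2, so the key drops out. Then M2 = (M1 ⊕ M2) ⊕ M1 over the first 6 bytes.
byte 0: (c6 ⊕ 2c) ⊕ 68 = ea ⊕ 68 = 82
byte 1: (b3 ⊕ bf) ⊕ 65 = 0c ⊕ 65 = 69
byte 2: (8e ⊕ 27) ⊕ 6c = a9 ⊕ 6c = c5
byte 3: (0f ⊕ 30) ⊕ 6c = 3f ⊕ 6c = 53
byte 4: (62 ⊕ a0) ⊕ 6f = c2 ⊕ 6f = ad
byte 5: (96 ⊕ ca) ⊕ 20 = 5c ⊕ 20 = 7c

82 69 c5 53 ad 7c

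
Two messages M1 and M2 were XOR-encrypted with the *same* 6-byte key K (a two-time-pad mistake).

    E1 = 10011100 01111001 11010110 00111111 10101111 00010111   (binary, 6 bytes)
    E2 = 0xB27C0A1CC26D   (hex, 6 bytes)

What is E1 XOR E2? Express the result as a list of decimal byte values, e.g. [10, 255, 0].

[46, 5, 220, 35, 109, 122]

E1 ⊕ E2 = (M1 ⊕ K) ⊕ (M2 ⊕ K) = M1 ⊕ M2 — the shared key cancels under XOR.
9c ^ b2 = 2e
79 ^ 7c = 05
d6 ^ 0a = dc
3f ^ 1c = 23
af ^ c2 = 6d
17 ^ 6d = 7a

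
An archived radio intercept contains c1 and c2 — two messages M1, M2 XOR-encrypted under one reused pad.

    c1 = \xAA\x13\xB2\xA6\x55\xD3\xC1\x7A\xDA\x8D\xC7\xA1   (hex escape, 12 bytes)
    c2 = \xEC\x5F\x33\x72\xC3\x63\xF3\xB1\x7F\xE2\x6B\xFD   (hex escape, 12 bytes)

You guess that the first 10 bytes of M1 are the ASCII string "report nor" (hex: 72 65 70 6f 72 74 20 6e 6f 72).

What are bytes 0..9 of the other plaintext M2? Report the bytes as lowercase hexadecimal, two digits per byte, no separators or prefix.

First, c1 ⊕ c2 = (M1 ⊕ K) ⊕ (M2 ⊕ K) = M1 ⊕ M2, so the key drops out. Then M2 = (M1 ⊕ M2) ⊕ M1 over the first 10 bytes.
byte 0: (aa ⊕ ec) ⊕ 72 = 46 ⊕ 72 = 34
byte 1: (13 ⊕ 5f) ⊕ 65 = 4c ⊕ 65 = 29
byte 2: (b2 ⊕ 33) ⊕ 70 = 81 ⊕ 70 = f1
byte 3: (a6 ⊕ 72) ⊕ 6f = d4 ⊕ 6f = bb
byte 4: (55 ⊕ c3) ⊕ 72 = 96 ⊕ 72 = e4
byte 5: (d3 ⊕ 63) ⊕ 74 = b0 ⊕ 74 = c4
byte 6: (c1 ⊕ f3) ⊕ 20 = 32 ⊕ 20 = 12
byte 7: (7a ⊕ b1) ⊕ 6e = cb ⊕ 6e = a5
byte 8: (da ⊕ 7f) ⊕ 6f = a5 ⊕ 6f = ca
byte 9: (8d ⊕ e2) ⊕ 72 = 6f ⊕ 72 = 1d

3429f1bbe4c412a5ca1d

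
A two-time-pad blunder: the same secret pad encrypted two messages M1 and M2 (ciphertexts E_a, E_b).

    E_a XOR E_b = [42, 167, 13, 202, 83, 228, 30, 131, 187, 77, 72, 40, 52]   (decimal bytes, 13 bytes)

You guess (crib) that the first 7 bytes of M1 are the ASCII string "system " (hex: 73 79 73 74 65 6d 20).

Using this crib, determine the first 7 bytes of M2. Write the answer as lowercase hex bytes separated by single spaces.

59 de 7e be 36 89 3e

Since E_a ⊕ E_b = M1 ⊕ M2, XORing with the guessed M1 bytes yields the corresponding M2 bytes: M2 = (E_a ⊕ E_b) ⊕ M1.
00101010 ^ 01110011 = 01011001
10100111 ^ 01111001 = 11011110
00001101 ^ 01110011 = 01111110
11001010 ^ 01110100 = 10111110
01010011 ^ 01100101 = 00110110
11100100 ^ 01101101 = 10001001
00011110 ^ 00100000 = 00111110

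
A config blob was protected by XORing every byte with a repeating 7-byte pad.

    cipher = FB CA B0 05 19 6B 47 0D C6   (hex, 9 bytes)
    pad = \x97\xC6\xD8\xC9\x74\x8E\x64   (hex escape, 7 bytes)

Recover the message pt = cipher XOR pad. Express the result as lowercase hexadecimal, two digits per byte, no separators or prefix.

6c0c68cc6de5239a00

The 7-byte key repeats, so the effective keystream is 97 c6 d8 c9 74 8e 64 97 c6.
byte 0: 251 XOR 151 = 108
byte 1: 202 XOR 198 =  12
byte 2: 176 XOR 216 = 104
byte 3:   5 XOR 201 = 204
byte 4:  25 XOR 116 = 109
byte 5: 107 XOR 142 = 229
byte 6:  71 XOR 100 =  35
byte 7:  13 XOR 151 = 154
byte 8: 198 XOR 198 =   0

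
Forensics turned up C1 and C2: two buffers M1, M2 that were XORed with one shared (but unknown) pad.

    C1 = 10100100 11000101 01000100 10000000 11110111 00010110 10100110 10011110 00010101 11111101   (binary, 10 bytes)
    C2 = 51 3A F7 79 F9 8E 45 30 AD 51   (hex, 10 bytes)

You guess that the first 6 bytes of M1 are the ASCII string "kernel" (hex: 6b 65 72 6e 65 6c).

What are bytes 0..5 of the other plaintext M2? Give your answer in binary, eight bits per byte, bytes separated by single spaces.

10011110 10011010 11000001 10010111 01101011 11110100

First, C1 ⊕ C2 = (M1 ⊕ K) ⊕ (M2 ⊕ K) = M1 ⊕ M2, so the key drops out. Then M2 = (M1 ⊕ M2) ⊕ M1 over the first 6 bytes.
byte 0: (a4 ^ 51) ^ 6b = f5 ^ 6b = 9e
byte 1: (c5 ^ 3a) ^ 65 = ff ^ 65 = 9a
byte 2: (44 ^ f7) ^ 72 = b3 ^ 72 = c1
byte 3: (80 ^ 79) ^ 6e = f9 ^ 6e = 97
byte 4: (f7 ^ f9) ^ 65 = 0e ^ 65 = 6b
byte 5: (16 ^ 8e) ^ 6c = 98 ^ 6c = f4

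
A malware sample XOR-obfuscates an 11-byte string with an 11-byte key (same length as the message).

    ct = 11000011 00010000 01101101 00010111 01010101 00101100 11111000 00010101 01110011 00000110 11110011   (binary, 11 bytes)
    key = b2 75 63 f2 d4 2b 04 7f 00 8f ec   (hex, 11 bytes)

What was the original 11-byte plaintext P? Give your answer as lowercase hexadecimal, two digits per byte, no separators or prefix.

71650ee58107fc6a73891f

11000011 ⊕ 10110010 = 01110001
00010000 ⊕ 01110101 = 01100101
01101101 ⊕ 01100011 = 00001110
00010111 ⊕ 11110010 = 11100101
01010101 ⊕ 11010100 = 10000001
00101100 ⊕ 00101011 = 00000111
11111000 ⊕ 00000100 = 11111100
00010101 ⊕ 01111111 = 01101010
01110011 ⊕ 00000000 = 01110011
00000110 ⊕ 10001111 = 10001001
11110011 ⊕ 11101100 = 00011111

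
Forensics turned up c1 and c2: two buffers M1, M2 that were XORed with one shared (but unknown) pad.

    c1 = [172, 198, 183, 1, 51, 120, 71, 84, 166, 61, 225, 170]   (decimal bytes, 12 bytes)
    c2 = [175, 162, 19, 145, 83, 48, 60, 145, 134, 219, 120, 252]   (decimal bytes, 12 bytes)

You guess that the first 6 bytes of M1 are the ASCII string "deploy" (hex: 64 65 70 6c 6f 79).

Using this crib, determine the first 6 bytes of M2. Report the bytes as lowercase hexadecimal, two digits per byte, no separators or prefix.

6701d4fc0f31

First, c1 ⊕ c2 = (M1 ⊕ K) ⊕ (M2 ⊕ K) = M1 ⊕ M2, so the key drops out. Then M2 = (M1 ⊕ M2) ⊕ M1 over the first 6 bytes.
byte 0: (ac ⊕ af) ⊕ 64 = 03 ⊕ 64 = 67
byte 1: (c6 ⊕ a2) ⊕ 65 = 64 ⊕ 65 = 01
byte 2: (b7 ⊕ 13) ⊕ 70 = a4 ⊕ 70 = d4
byte 3: (01 ⊕ 91) ⊕ 6c = 90 ⊕ 6c = fc
byte 4: (33 ⊕ 53) ⊕ 6f = 60 ⊕ 6f = 0f
byte 5: (78 ⊕ 30) ⊕ 79 = 48 ⊕ 79 = 31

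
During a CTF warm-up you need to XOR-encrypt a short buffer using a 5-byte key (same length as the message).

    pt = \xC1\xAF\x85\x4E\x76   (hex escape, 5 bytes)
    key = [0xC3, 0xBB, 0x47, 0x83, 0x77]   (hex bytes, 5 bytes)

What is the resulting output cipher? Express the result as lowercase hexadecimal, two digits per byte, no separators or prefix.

193 ⊕ 195 =   2
175 ⊕ 187 =  20
133 ⊕  71 = 194
 78 ⊕ 131 = 205
118 ⊕ 119 =   1

0214c2cd01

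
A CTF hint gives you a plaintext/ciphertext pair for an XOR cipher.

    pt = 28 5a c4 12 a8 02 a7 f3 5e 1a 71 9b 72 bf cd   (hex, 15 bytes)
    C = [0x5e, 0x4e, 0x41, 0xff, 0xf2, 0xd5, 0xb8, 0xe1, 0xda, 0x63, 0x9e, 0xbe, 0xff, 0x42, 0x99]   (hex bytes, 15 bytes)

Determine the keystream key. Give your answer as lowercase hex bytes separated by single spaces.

76 14 85 ed 5a d7 1f 12 84 79 ef 25 8d fd 54

Since C = pt ⊕ key, XORing both sides with pt gives key = pt ⊕ C.
byte 0: 28 ^ 5e = 76
byte 1: 5a ^ 4e = 14
byte 2: c4 ^ 41 = 85
byte 3: 12 ^ ff = ed
byte 4: a8 ^ f2 = 5a
byte 5: 02 ^ d5 = d7
byte 6: a7 ^ b8 = 1f
byte 7: f3 ^ e1 = 12
byte 8: 5e ^ da = 84
byte 9: 1a ^ 63 = 79
byte 10: 71 ^ 9e = ef
byte 11: 9b ^ be = 25
byte 12: 72 ^ ff = 8d
byte 13: bf ^ 42 = fd
byte 14: cd ^ 99 = 54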